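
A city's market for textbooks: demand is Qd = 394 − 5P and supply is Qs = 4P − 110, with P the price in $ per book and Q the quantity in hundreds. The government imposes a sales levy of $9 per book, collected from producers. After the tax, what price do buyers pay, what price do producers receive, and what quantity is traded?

Buyers pay $60; producers receive $51; quantity = 94.

Before the tax: set 394 − 5P = 4P − 110 → P* = $56, Q* = 114.
With the tax collected from producers, supply shifts: Qs = 4(P − 9) − 110.
Solving gives Q = 94 with buyers paying $60 and producers receiving $51 (the $9 wedge).
The less price-elastic side of the market bears the larger share of a per-unit tax.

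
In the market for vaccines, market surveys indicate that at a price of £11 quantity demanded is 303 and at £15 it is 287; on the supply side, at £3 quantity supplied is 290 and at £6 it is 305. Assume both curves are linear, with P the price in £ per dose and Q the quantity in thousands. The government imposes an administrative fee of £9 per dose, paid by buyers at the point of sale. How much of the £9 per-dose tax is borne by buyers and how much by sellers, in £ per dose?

Buyers bear £5 per dose; sellers bear £4 per dose.

Demand slope: (287 − 303)/(15 − 11) = -4, so Qd = 347 − 4P.
Supply slope: (305 − 290)/(6 − 3) = 5, so Qs = 5P + 275.
Without the tax, 347 − 4P = 5P + 275 gives 9P = 72, so P* = £8 and Q* = 315.
With the tax collected from buyers, demand (in seller-price terms) shifts: Qd = 347 − 4(P + 9).
New equilibrium: buyers pay £13, sellers receive £4, Q = 295. (Wedge: Pb − Ps = 9.)
Burden on buyers: £5; on sellers: £4. (They sum to £9.)
The less price-elastic side of the market bears the larger share of a per-unit tax.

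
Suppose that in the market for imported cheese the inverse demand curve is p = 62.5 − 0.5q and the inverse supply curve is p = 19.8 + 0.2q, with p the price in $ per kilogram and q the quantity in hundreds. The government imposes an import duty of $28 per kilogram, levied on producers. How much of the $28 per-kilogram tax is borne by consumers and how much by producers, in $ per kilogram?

Rewrite in direct form: qd = 125 − 2p and qs = 5p − 99.
Without the tax, 125 − 2p = 5p − 99 gives 7p = 224, so p* = $32 and q* = 61.
With the tax collected from producers, supply shifts: qs = 5(p − 28) − 99.
New equilibrium: consumers pay $52, producers receive $24, q = 21. (Wedge: pb − ps = 28.)
Burden on consumers: $20; on producers: $8. (They sum to $28.)
The less price-elastic side of the market bears the larger share of a per-unit tax.

Consumers bear $20 per kilogram; producers bear $8 per kilogram.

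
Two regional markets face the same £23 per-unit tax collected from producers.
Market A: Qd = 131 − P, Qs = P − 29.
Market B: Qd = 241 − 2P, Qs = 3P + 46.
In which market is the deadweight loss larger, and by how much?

Market B, by £185.15.

Market A: pre-tax P* = £80, Q* = 51; post-tax Q = 39.5; deadweight loss = £132.25.
Market B: pre-tax P* = £39, Q* = 163; post-tax Q = 135.4; deadweight loss = £317.4.
Difference: £132.25 vs £317.4 → market B is larger by £185.15.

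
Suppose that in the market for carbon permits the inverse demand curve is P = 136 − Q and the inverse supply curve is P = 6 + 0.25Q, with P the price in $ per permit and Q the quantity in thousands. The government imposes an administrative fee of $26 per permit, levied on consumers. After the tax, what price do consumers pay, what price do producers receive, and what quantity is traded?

Rewrite in direct form: Qd = 136 − P and Qs = 4P − 24.
Before the tax: set 136 − P = 4P − 24 → P* = $32, Q* = 104.
With the tax collected from consumers, demand (in seller-price terms) shifts: Qd = 136 − (P + 26).
New equilibrium: consumers pay $52.8, producers receive $26.8, Q = 83.2. (Wedge: Pb − Ps = 26.)

Consumers pay $52.8; producers receive $26.8; quantity = 83.2.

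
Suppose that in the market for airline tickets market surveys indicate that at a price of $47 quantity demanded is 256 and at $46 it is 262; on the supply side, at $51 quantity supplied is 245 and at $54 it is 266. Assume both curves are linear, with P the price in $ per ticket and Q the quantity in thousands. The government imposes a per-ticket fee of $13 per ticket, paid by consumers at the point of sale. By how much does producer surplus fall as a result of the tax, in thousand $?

Producer surplus falls by $1302 thousand.

Demand slope: (262 − 256)/(46 − 47) = -6, so Qd = 538 − 6P.
Supply slope: (266 − 245)/(54 − 51) = 7, so Qs = 7P − 112.
Without the tax, 538 − 6P = 7P − 112 gives 13P = 650, so P* = $50 and Q* = 238.
With the tax collected from consumers, demand (in seller-price terms) shifts: Qd = 538 − 6(P + 13).
New equilibrium: consumers pay $57, producers receive $44, Q = 196. (Wedge: Pb − Ps = 13.)
ΔPS is the trapezoid between Q = 196 and Q = 238 of height $6: ½ · (238 + 196) · 6 = $1302.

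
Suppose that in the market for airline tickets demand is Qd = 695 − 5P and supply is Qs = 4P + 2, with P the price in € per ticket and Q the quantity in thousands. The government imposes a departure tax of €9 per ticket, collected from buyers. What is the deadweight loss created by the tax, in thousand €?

Without the tax, 695 − 5P = 4P + 2 gives 9P = 693, so P* = €77 and Q* = 310.
With the tax collected from buyers, demand (in seller-price terms) shifts: Qd = 695 − 5(P + 9).
Solving gives Q = 290 with buyers paying €81 and suppliers receiving €72 (the €9 wedge).
Quantity falls by |ΔQ| = |310 − 290| = 20.
DWL = ½ · t · |ΔQ| = ½ · 9 · 20 = €90.

Deadweight loss = €90 thousand.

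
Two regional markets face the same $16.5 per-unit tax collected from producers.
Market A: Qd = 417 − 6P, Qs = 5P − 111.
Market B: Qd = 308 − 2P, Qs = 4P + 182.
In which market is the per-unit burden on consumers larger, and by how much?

Market B, by $3.5.

Market A: pre-tax P* = $48, Q* = 129; post-tax Q = 84; per-unit burden on consumers = $7.5.
Market B: pre-tax P* = $21, Q* = 266; post-tax Q = 244; per-unit burden on consumers = $11.
Difference: $7.5 vs $11 → market B is larger by $3.5.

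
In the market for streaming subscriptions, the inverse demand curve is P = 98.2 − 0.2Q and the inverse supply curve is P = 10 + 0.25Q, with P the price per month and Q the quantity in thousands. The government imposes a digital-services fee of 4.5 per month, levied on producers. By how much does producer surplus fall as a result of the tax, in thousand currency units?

Rewrite in direct form: Qd = 491 − 5P and Qs = 4P − 40.
Without the tax, 491 − 5P = 4P − 40 gives 9P = 531, so P* = 59 and Q* = 196.
With the tax collected from producers, supply shifts: Qs = 4(P − 4.5) − 40.
New equilibrium: consumers pay 61, producers receive 56.5, Q = 186. (Wedge: Pb − Ps = 4.5.)
ΔPS is the trapezoid between Q = 186 and Q = 196 of height 2.5: ½ · (196 + 186) · 2.5 = 477.5.

Producer surplus falls by 477.5 thousand.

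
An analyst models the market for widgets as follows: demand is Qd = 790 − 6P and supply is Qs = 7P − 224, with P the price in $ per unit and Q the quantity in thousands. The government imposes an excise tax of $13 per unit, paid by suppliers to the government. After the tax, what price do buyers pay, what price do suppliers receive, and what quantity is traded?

Buyers pay $85; suppliers receive $72; quantity = 280.

Without the tax, 790 − 6P = 7P − 224 gives 13P = 1014, so P* = $78 and Q* = 322.
With the tax collected from suppliers, supply shifts: Qs = 7(P − 13) − 224.
New equilibrium: buyers pay $85, suppliers receive $72, Q = 280. (Wedge: Pb − Ps = 13.)
The less price-elastic side of the market bears the larger share of a per-unit tax.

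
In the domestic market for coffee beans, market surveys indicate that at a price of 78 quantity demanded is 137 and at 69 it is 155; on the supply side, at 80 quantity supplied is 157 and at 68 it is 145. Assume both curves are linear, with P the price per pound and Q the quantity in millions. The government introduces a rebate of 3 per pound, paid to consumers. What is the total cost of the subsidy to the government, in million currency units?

Demand slope: (155 − 137)/(69 − 78) = -2, so Qd = 293 − 2P.
Supply slope: (145 − 157)/(68 − 80) = 1, so Qs = P + 77.
Before the subsidy: set 293 − 2P = P + 77 → P* = 72, Q* = 149.
With a per-unit subsidy paid to consumers, each effectively pays P − 3, so demand becomes Qd = 293 − 2(P − 3).
New equilibrium: consumers pay 71, suppliers receive 74, Q = 151. (Wedge: Pb − Ps = −3.)
Outlay = t · Q = 3 · 151 = 453.

Government outlay = 453 million.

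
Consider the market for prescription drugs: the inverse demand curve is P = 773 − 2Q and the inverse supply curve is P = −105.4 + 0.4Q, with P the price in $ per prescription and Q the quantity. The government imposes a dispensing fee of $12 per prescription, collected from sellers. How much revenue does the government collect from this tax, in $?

Inverting to Q(P) form: Qd = 386.5 − 0.5P; Qs = 2.5P + 263.5.
Without the tax, 386.5 − 0.5P = 2.5P + 263.5 gives 3P = 123, so P* = $41 and Q* = 366.
With the tax collected from sellers, supply shifts: Qs = 2.5(P − 12) + 263.5.
Solving gives Q = 361 with buyers paying $51 and sellers receiving $39 (the $12 wedge).
Revenue = t · Q = 12 · 361 = $4332.

Tax revenue = $4332.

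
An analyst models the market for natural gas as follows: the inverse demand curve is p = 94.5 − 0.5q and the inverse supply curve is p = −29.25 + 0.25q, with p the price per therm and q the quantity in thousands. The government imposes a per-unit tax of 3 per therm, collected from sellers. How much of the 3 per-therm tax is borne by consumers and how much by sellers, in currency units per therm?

Rewrite in direct form: qd = 189 − 2p and qs = 4p + 117.
Without the tax, 189 − 2p = 4p + 117 gives 6p = 72, so p* = 12 and q* = 165.
With the tax collected from sellers, supply shifts: qs = 4(p − 3) + 117.
New equilibrium: consumers pay 14, sellers receive 11, q = 161. (Wedge: pb − ps = 3.)
Burden on consumers: 2; on sellers: 1. (They sum to 3.)
The less price-elastic side of the market bears the larger share of a per-unit tax.

Consumers bear 2 per therm; sellers bear 1 per therm.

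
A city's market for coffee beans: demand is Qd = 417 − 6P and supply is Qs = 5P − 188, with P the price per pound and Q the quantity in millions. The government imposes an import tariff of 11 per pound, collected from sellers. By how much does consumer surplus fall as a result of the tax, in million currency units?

Consumer surplus falls by 360 million.

Before the tax: set 417 − 6P = 5P − 188 → P* = 55, Q* = 87.
With the tax collected from sellers, supply shifts: Qs = 5(P − 11) − 188.
Solving gives Q = 57 with buyers paying 60 and sellers receiving 49 (the 11 wedge).
ΔCS is the trapezoid between Q = 57 and Q = 87 of height 5: ½ · (87 + 57) · 5 = 360.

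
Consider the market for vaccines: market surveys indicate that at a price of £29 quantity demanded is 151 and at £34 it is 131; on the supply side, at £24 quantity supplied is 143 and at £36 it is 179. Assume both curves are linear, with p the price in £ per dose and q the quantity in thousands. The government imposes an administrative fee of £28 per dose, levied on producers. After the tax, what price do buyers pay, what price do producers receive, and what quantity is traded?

Demand slope: (131 − 151)/(34 − 29) = -4, so qd = 267 − 4p.
Supply slope: (179 − 143)/(36 − 24) = 3, so qs = 3p + 71.
Without the tax, 267 − 4p = 3p + 71 gives 7p = 196, so p* = £28 and q* = 155.
With the tax collected from producers, supply shifts: qs = 3(p − 28) + 71.
Solving gives q = 107 with buyers paying £40 and producers receiving £12 (the £28 wedge).

Buyers pay £40; producers receive £12; quantity = 107.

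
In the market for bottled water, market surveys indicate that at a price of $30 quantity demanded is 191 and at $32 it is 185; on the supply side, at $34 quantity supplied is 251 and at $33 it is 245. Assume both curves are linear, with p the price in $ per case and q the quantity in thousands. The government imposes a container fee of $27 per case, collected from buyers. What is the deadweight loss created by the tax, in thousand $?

Deadweight loss = $729 thousand.

Demand slope: (185 − 191)/(32 − 30) = -3, so qd = 281 − 3p.
Supply slope: (245 − 251)/(33 − 34) = 6, so qs = 6p + 47.
Before the tax: set 281 − 3p = 6p + 47 → p* = $26, q* = 203.
With the tax collected from buyers, demand (in seller-price terms) shifts: qd = 281 − 3(p + 27).
New equilibrium: buyers pay $44, sellers receive $17, q = 149. (Wedge: pb − ps = 27.)
Quantity falls by |ΔQ| = |203 − 149| = 54.
DWL = ½ · t · |ΔQ| = ½ · 27 · 54 = $729.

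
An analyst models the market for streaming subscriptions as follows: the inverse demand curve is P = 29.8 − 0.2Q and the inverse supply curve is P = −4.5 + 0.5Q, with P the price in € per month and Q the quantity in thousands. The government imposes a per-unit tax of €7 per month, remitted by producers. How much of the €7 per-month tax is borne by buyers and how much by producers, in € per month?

Inverting to Q(P) form: Qd = 149 − 5P; Qs = 2P + 9.
Without the tax, 149 − 5P = 2P + 9 gives 7P = 140, so P* = €20 and Q* = 49.
With the tax collected from producers, supply shifts: Qs = 2(P − 7) + 9.
Solving gives Q = 39 with buyers paying €22 and producers receiving €15 (the €7 wedge).
Burden on buyers: €2; on producers: €5. (They sum to €7.)
The less price-elastic side of the market bears the larger share of a per-unit tax.

Buyers bear €2 per month; producers bear €5 per month.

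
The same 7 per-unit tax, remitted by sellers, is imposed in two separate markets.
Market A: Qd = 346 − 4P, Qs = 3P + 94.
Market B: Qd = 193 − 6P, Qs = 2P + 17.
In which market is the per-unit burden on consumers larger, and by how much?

Market A: pre-tax P* = 36, Q* = 202; post-tax Q = 190; per-unit burden on consumers = 3.
Market B: pre-tax P* = 22, Q* = 61; post-tax Q = 50.5; per-unit burden on consumers = 1.75.
Difference: 3 vs 1.75 → market A is larger by 1.25.

Market A, by 1.25.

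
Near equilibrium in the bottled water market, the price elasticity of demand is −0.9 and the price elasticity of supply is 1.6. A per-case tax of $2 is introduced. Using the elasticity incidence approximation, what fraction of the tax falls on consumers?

Consumers' share ≈ 0.64.

Incidence ratio: consumers' share ≈ εs / (εs + |εd|) = 1.6 / (1.6 + 0.9) = 0.64.
Supply is the more elastic side, so consumers bear the larger share.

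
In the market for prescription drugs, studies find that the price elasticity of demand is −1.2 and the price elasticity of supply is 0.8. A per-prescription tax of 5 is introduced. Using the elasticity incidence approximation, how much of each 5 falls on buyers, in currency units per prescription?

Buyers bear ≈ 2 per prescription.

Incidence ratio: buyers' share ≈ εs / (εs + |εd|) = 0.8 / (0.8 + 1.2) = 0.4.
So buyers bear ≈ 0.4 × 5 = 2; suppliers bear 3.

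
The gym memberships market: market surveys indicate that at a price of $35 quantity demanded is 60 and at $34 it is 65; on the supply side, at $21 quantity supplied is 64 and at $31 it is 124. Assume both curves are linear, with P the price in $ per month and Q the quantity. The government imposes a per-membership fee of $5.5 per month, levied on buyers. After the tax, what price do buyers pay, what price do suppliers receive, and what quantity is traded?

Buyers pay $30; suppliers receive $24.5; quantity = 85.

Demand slope: (65 − 60)/(34 − 35) = -5, so Qd = 235 − 5P.
Supply slope: (124 − 64)/(31 − 21) = 6, so Qs = 6P − 62.
Without the tax, 235 − 5P = 6P − 62 gives 11P = 297, so P* = $27 and Q* = 100.
With the tax collected from buyers, demand (in seller-price terms) shifts: Qd = 235 − 5(P + 5.5).
Solving gives Q = 85 with buyers paying $30 and suppliers receiving $24.5 (the $5.5 wedge).
The less price-elastic side of the market bears the larger share of a per-unit tax.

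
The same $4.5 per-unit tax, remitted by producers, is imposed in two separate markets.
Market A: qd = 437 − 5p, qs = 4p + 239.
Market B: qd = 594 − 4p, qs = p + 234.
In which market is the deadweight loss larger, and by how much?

Market A: pre-tax p* = $22, q* = 327; post-tax q = 317; deadweight loss = $22.5.
Market B: pre-tax p* = $72, q* = 306; post-tax q = 302.4; deadweight loss = $8.1.
Difference: $22.5 vs $8.1 → market A is larger by $14.4.

Market A, by $14.4.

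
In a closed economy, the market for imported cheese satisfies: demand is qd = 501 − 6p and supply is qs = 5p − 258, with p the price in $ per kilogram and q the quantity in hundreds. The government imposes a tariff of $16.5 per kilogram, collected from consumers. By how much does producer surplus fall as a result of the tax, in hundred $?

Without the tax, 501 − 6p = 5p − 258 gives 11p = 759, so p* = $69 and q* = 87.
With the tax collected from consumers, demand (in seller-price terms) shifts: qd = 501 − 6(p + 16.5).
New equilibrium: consumers pay $76.5, sellers receive $60, q = 42. (Wedge: pb − ps = 16.5.)
ΔPS is the trapezoid between Q = 42 and Q = 87 of height $9: ½ · (87 + 42) · 9 = $580.5.

Producer surplus falls by $580.5 hundred.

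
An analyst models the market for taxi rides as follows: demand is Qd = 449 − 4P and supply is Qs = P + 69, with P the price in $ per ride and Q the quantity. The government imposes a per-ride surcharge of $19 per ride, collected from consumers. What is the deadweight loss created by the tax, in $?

Deadweight loss = $144.4.

Before the tax: set 449 − 4P = P + 69 → P* = $76, Q* = 145.
With the tax collected from consumers, demand (in seller-price terms) shifts: Qd = 449 − 4(P + 19).
Solving gives Q = 129.8 with consumers paying $79.8 and producers receiving $60.8 (the $19 wedge).
Quantity falls by |ΔQ| = |145 − 129.8| = 15.2.
DWL = ½ · t · |ΔQ| = ½ · 19 · 15.2 = $144.4.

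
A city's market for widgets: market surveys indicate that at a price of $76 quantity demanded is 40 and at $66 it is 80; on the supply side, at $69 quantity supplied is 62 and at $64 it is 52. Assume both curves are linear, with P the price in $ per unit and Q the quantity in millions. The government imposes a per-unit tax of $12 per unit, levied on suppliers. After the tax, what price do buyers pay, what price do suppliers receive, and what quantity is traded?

Demand slope: (80 − 40)/(66 − 76) = -4, so Qd = 344 − 4P.
Supply slope: (52 − 62)/(64 − 69) = 2, so Qs = 2P − 76.
Without the tax, 344 − 4P = 2P − 76 gives 6P = 420, so P* = $70 and Q* = 64.
With the tax collected from suppliers, supply shifts: Qs = 2(P − 12) − 76.
Solving gives Q = 48 with buyers paying $74 and suppliers receiving $62 (the $12 wedge).

Buyers pay $74; suppliers receive $62; quantity = 48.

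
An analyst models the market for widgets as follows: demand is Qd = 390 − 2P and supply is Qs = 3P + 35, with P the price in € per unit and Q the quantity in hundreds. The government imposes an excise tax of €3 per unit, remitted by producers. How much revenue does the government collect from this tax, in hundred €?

Tax revenue = €733.2 hundred.

Before the tax: set 390 − 2P = 3P + 35 → P* = €71, Q* = 248.
With the tax collected from producers, supply shifts: Qs = 3(P − 3) + 35.
New equilibrium: buyers pay €72.8, producers receive €69.8, Q = 244.4. (Wedge: Pb − Ps = 3.)
Revenue = t · Q = 3 · 244.4 = €733.2.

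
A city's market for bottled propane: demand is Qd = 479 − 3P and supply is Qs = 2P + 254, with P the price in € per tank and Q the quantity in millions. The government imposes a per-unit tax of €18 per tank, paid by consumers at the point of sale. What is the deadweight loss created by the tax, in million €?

Before the tax: set 479 − 3P = 2P + 254 → P* = €45, Q* = 344.
With the tax collected from consumers, demand (in seller-price terms) shifts: Qd = 479 − 3(P + 18).
Solving gives Q = 322.4 with consumers paying €52.2 and sellers receiving €34.2 (the €18 wedge).
Quantity falls by |ΔQ| = |344 − 322.4| = 21.6.
DWL = ½ · t · |ΔQ| = ½ · 18 · 21.6 = €194.4.

Deadweight loss = €194.4 million.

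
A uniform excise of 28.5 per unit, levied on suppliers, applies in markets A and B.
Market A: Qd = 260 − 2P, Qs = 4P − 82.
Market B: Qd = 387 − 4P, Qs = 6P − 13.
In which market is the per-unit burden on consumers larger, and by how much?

Market A, by 1.9.

Market A: pre-tax P* = 57, Q* = 146; post-tax Q = 108; per-unit burden on consumers = 19.
Market B: pre-tax P* = 40, Q* = 227; post-tax Q = 158.6; per-unit burden on consumers = 17.1.
Difference: 19 vs 17.1 → market A is larger by 1.9.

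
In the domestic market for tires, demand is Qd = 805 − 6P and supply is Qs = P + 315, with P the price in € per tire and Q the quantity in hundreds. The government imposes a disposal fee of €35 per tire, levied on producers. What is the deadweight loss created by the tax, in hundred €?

Before the tax: set 805 − 6P = P + 315 → P* = €70, Q* = 385.
With the tax collected from producers, supply shifts: Qs = (P − 35) + 315.
New equilibrium: buyers pay €75, producers receive €40, Q = 355. (Wedge: Pb − Ps = 35.)
Quantity falls by |ΔQ| = |385 − 355| = 30.
DWL = ½ · t · |ΔQ| = ½ · 35 · 30 = €525.

Deadweight loss = €525 hundred.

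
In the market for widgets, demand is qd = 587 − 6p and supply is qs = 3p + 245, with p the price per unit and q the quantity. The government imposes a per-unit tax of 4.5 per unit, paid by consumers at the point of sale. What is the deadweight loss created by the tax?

Without the tax, 587 − 6p = 3p + 245 gives 9p = 342, so p* = 38 and q* = 359.
With the tax collected from consumers, demand (in seller-price terms) shifts: qd = 587 − 6(p + 4.5).
New equilibrium: consumers pay 39.5, producers receive 35, q = 350. (Wedge: pb − ps = 4.5.)
Quantity falls by |ΔQ| = |359 − 350| = 9.
DWL = ½ · t · |ΔQ| = ½ · 4.5 · 9 = 20.25.

Deadweight loss = 20.25.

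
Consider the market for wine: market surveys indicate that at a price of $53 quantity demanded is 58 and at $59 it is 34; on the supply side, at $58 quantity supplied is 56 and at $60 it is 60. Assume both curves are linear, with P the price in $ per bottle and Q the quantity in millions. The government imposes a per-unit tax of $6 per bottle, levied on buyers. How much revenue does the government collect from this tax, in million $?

Demand slope: (34 − 58)/(59 − 53) = -4, so Qd = 270 − 4P.
Supply slope: (60 − 56)/(60 − 58) = 2, so Qs = 2P − 60.
Without the tax, 270 − 4P = 2P − 60 gives 6P = 330, so P* = $55 and Q* = 50.
With the tax collected from buyers, demand (in seller-price terms) shifts: Qd = 270 − 4(P + 6).
Solving gives Q = 42 with buyers paying $57 and producers receiving $51 (the $6 wedge).
Revenue = t · Q = 6 · 42 = $252.

Tax revenue = $252 million.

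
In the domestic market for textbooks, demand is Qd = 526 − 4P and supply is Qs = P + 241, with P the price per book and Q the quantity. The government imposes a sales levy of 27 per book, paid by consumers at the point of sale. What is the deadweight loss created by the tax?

Deadweight loss = 291.6.

Without the tax, 526 − 4P = P + 241 gives 5P = 285, so P* = 57 and Q* = 298.
With the tax collected from consumers, demand (in seller-price terms) shifts: Qd = 526 − 4(P + 27).
Solving gives Q = 276.4 with consumers paying 62.4 and sellers receiving 35.4 (the 27 wedge).
Quantity falls by |ΔQ| = |298 − 276.4| = 21.6.
DWL = ½ · t · |ΔQ| = ½ · 27 · 21.6 = 291.6.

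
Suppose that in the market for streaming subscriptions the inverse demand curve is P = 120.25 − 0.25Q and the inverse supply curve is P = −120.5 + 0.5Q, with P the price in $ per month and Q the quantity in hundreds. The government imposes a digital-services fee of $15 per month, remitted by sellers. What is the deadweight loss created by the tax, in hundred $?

Inverting to Q(P) form: Qd = 481 − 4P; Qs = 2P + 241.
Without the tax, 481 − 4P = 2P + 241 gives 6P = 240, so P* = $40 and Q* = 321.
With the tax collected from sellers, supply shifts: Qs = 2(P − 15) + 241.
Solving gives Q = 301 with consumers paying $45 and sellers receiving $30 (the $15 wedge).
Quantity falls by |ΔQ| = |321 − 301| = 20.
DWL = ½ · t · |ΔQ| = ½ · 15 · 20 = $150.

Deadweight loss = $150 hundred.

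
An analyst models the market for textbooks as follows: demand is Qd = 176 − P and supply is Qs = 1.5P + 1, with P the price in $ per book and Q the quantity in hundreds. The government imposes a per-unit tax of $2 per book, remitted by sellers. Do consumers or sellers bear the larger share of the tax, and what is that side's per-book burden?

Without the tax, 176 − P = 1.5P + 1 gives 2.5P = 175, so P* = $70 and Q* = 106.
With the tax collected from sellers, supply shifts: Qs = 1.5(P − 2) + 1.
New equilibrium: consumers pay $71.2, sellers receive $69.2, Q = 104.8. (Wedge: Pb − Ps = 2.)
Per-book burden: consumers $1.2, sellers $0.8.
Consumers take the larger share because demand is less price-elastic here (demand slope 1 vs supply slope 1.5).

Consumers bear the larger share: $1.2 per book.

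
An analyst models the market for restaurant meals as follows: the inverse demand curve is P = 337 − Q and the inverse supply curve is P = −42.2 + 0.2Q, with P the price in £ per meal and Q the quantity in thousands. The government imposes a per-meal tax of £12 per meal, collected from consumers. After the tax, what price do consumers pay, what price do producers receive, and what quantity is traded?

Rewrite in direct form: Qd = 337 − P and Qs = 5P + 211.
Before the tax: set 337 − P = 5P + 211 → P* = £21, Q* = 316.
With the tax collected from consumers, demand (in seller-price terms) shifts: Qd = 337 − (P + 12).
Solving gives Q = 306 with consumers paying £31 and producers receiving £19 (the £12 wedge).
The less price-elastic side of the market bears the larger share of a per-unit tax.

Consumers pay £31; producers receive £19; quantity = 306.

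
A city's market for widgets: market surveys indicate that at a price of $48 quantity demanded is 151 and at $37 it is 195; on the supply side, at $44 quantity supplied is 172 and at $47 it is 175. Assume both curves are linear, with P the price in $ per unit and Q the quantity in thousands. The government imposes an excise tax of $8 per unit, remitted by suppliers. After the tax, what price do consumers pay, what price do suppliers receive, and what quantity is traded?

Demand slope: (195 − 151)/(37 − 48) = -4, so Qd = 343 − 4P.
Supply slope: (175 − 172)/(47 − 44) = 1, so Qs = P + 128.
Without the tax, 343 − 4P = P + 128 gives 5P = 215, so P* = $43 and Q* = 171.
With the tax collected from suppliers, supply shifts: Qs = (P − 8) + 128.
Solving gives Q = 164.6 with consumers paying $44.6 and suppliers receiving $36.6 (the $8 wedge).

Consumers pay $44.6; suppliers receive $36.6; quantity = 164.6.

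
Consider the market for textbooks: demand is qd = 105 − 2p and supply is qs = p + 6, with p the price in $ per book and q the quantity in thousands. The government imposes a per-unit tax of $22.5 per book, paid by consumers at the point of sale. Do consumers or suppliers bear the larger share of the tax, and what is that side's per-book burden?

Suppliers bear the larger share: $15 per book.

Without the tax, 105 − 2p = p + 6 gives 3p = 99, so p* = $33 and q* = 39.
With the tax collected from consumers, demand (in seller-price terms) shifts: qd = 105 − 2(p + 22.5).
Solving gives q = 24 with consumers paying $40.5 and suppliers receiving $18 (the $22.5 wedge).
Per-book burden: consumers $7.5, suppliers $15.
Suppliers take the larger share because supply is less price-elastic here (demand slope 2 vs supply slope 1).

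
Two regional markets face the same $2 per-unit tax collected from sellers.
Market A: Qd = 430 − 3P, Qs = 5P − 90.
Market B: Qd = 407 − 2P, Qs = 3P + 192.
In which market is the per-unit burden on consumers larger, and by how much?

Market A, by $0.05.

Market A: pre-tax P* = $65, Q* = 235; post-tax Q = 231.25; per-unit burden on consumers = $1.25.
Market B: pre-tax P* = $43, Q* = 321; post-tax Q = 318.6; per-unit burden on consumers = $1.2.
Difference: $1.25 vs $1.2 → market A is larger by $0.05.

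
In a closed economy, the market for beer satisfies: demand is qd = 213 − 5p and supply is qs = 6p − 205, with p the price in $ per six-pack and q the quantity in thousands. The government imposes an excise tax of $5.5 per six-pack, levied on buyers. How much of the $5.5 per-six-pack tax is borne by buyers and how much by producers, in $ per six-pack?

Before the tax: set 213 − 5p = 6p − 205 → p* = $38, q* = 23.
With the tax collected from buyers, demand (in seller-price terms) shifts: qd = 213 − 5(p + 5.5).
New equilibrium: buyers pay $41, producers receive $35.5, q = 8. (Wedge: pb − ps = 5.5.)
Burden on buyers: $3; on producers: $2.5. (They sum to $5.5.)
The less price-elastic side of the market bears the larger share of a per-unit tax.

Buyers bear $3 per six-pack; producers bear $2.5 per six-pack.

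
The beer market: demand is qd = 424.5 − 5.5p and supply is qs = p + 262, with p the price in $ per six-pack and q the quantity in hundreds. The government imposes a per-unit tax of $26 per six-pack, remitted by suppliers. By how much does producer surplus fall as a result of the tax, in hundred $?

Without the tax, 424.5 − 5.5p = p + 262 gives 6.5p = 162.5, so p* = $25 and q* = 287.
With the tax collected from suppliers, supply shifts: qs = (p − 26) + 262.
New equilibrium: buyers pay $29, suppliers receive $3, q = 265. (Wedge: pb − ps = 26.)
ΔPS is the trapezoid between Q = 265 and Q = 287 of height $22: ½ · (287 + 265) · 22 = $6072.

Producer surplus falls by $6072 hundred.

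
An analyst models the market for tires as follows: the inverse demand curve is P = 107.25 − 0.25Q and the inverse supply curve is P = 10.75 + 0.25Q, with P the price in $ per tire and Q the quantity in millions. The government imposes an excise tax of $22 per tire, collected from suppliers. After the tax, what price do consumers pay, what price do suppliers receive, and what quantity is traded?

Inverting to Q(P) form: Qd = 429 − 4P; Qs = 4P − 43.
Before the tax: set 429 − 4P = 4P − 43 → P* = $59, Q* = 193.
With the tax collected from suppliers, supply shifts: Qs = 4(P − 22) − 43.
New equilibrium: consumers pay $70, suppliers receive $48, Q = 149. (Wedge: Pb − Ps = 22.)

Consumers pay $70; suppliers receive $48; quantity = 149.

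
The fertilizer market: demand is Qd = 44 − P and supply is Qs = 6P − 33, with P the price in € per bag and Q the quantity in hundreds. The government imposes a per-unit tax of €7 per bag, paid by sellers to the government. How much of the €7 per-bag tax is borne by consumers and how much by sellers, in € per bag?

Consumers bear €6 per bag; sellers bear €1 per bag.

Without the tax, 44 − P = 6P − 33 gives 7P = 77, so P* = €11 and Q* = 33.
With the tax collected from sellers, supply shifts: Qs = 6(P − 7) − 33.
New equilibrium: consumers pay €17, sellers receive €10, Q = 27. (Wedge: Pb − Ps = 7.)
Burden on consumers: €6; on sellers: €1. (They sum to €7.)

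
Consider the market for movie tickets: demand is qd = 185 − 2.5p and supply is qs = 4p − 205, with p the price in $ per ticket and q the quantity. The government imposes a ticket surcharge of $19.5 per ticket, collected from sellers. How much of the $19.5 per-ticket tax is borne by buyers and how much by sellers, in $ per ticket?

Before the tax: set 185 − 2.5p = 4p − 205 → p* = $60, q* = 35.
With the tax collected from sellers, supply shifts: qs = 4(p − 19.5) − 205.
Solving gives q = 5 with buyers paying $72 and sellers receiving $52.5 (the $19.5 wedge).
Burden on buyers: $12; on sellers: $7.5. (They sum to $19.5.)
The less price-elastic side of the market bears the larger share of a per-unit tax.

Buyers bear $12 per ticket; sellers bear $7.5 per ticket.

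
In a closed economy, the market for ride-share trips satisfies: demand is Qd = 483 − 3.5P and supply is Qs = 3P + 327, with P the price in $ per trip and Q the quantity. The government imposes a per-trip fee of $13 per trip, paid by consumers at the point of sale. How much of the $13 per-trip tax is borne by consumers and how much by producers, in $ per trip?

Consumers bear $6 per trip; producers bear $7 per trip.

Without the tax, 483 − 3.5P = 3P + 327 gives 6.5P = 156, so P* = $24 and Q* = 399.
With the tax collected from consumers, demand (in seller-price terms) shifts: Qd = 483 − 3.5(P + 13).
Solving gives Q = 378 with consumers paying $30 and producers receiving $17 (the $13 wedge).
Burden on consumers: $6; on producers: $7. (They sum to $13.)
The less price-elastic side of the market bears the larger share of a per-unit tax.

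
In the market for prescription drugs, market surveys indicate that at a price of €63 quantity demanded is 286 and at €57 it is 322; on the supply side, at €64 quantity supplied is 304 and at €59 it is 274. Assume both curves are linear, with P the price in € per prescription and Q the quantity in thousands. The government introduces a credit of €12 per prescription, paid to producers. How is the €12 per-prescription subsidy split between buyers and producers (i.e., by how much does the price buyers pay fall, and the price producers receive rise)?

Buyers gain €6 per prescription; producers gain €6 per prescription.

Demand slope: (322 − 286)/(57 − 63) = -6, so Qd = 664 − 6P.
Supply slope: (274 − 304)/(59 − 64) = 6, so Qs = 6P − 80.
Without the subsidy, 664 − 6P = 6P − 80 gives 12P = 744, so P* = €62 and Q* = 292.
With a per-unit subsidy paid to producers, each receives P + 12 per unit sold, so supply becomes Qs = 6(P + 12) − 80.
New equilibrium: buyers pay €56, producers receive €68, Q = 328. (Wedge: Pb − Ps = −12.)
Gain to buyers: €6; to producers: €6. (They sum to €12.)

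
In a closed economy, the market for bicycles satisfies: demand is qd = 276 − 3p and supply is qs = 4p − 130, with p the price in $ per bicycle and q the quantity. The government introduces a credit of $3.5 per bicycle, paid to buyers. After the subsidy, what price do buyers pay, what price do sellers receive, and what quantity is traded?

Buyers pay $56; sellers receive $59.5; quantity = 108.

Before the subsidy: set 276 − 3p = 4p − 130 → p* = $58, q* = 102.
With a per-unit subsidy paid to buyers, each effectively pays p − 3.5, so demand becomes qd = 276 − 3(p − 3.5).
New equilibrium: buyers pay $56, sellers receive $59.5, q = 108. (Wedge: pb − ps = −3.5.)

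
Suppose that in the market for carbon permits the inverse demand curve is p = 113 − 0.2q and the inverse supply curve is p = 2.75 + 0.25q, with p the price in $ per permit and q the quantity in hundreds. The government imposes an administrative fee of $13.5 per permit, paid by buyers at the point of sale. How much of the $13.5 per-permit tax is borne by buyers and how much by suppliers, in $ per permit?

Buyers bear $6 per permit; suppliers bear $7.5 per permit.

Inverting to q(p) form: qd = 565 − 5p; qs = 4p − 11.
Without the tax, 565 − 5p = 4p − 11 gives 9p = 576, so p* = $64 and q* = 245.
With the tax collected from buyers, demand (in seller-price terms) shifts: qd = 565 − 5(p + 13.5).
New equilibrium: buyers pay $70, suppliers receive $56.5, q = 215. (Wedge: pb − ps = 13.5.)
Burden on buyers: $6; on suppliers: $7.5. (They sum to $13.5.)
The less price-elastic side of the market bears the larger share of a per-unit tax.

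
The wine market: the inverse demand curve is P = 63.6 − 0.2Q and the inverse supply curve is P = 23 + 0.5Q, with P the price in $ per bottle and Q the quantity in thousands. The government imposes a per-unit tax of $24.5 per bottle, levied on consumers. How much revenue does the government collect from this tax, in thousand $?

Tax revenue = $563.5 thousand.

Inverting to Q(P) form: Qd = 318 − 5P; Qs = 2P − 46.
Before the tax: set 318 − 5P = 2P − 46 → P* = $52, Q* = 58.
With the tax collected from consumers, demand (in seller-price terms) shifts: Qd = 318 − 5(P + 24.5).
New equilibrium: consumers pay $59, suppliers receive $34.5, Q = 23. (Wedge: Pb − Ps = 24.5.)
Revenue = t · Q = 24.5 · 23 = $563.5.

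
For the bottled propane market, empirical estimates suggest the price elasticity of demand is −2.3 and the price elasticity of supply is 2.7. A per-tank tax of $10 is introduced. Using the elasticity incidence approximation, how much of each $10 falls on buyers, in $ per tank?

Incidence ratio: buyers' share ≈ εs / (εs + |εd|) = 2.7 / (2.7 + 2.3) = 0.54.
So buyers bear ≈ 0.54 × $10 = $5.4; sellers bear $4.6.

Buyers bear ≈ $5.4 per tank.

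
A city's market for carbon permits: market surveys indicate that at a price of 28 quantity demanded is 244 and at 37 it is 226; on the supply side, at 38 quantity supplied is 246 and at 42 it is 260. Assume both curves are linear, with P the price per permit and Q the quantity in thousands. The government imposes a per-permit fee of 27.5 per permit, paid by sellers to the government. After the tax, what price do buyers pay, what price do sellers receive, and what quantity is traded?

Buyers pay 51.5; sellers receive 24; quantity = 197.

Demand slope: (226 − 244)/(37 − 28) = -2, so Qd = 300 − 2P.
Supply slope: (260 − 246)/(42 − 38) = 3.5, so Qs = 3.5P + 113.
Without the tax, 300 − 2P = 3.5P + 113 gives 5.5P = 187, so P* = 34 and Q* = 232.
With the tax collected from sellers, supply shifts: Qs = 3.5(P − 27.5) + 113.
New equilibrium: buyers pay 51.5, sellers receive 24, Q = 197. (Wedge: Pb − Ps = 27.5.)
The less price-elastic side of the market bears the larger share of a per-unit tax.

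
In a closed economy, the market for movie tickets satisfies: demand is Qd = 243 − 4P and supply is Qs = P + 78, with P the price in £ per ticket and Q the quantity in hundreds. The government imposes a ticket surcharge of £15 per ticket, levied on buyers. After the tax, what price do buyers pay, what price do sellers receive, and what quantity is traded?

Without the tax, 243 − 4P = P + 78 gives 5P = 165, so P* = £33 and Q* = 111.
With the tax collected from buyers, demand (in seller-price terms) shifts: Qd = 243 − 4(P + 15).
Solving gives Q = 99 with buyers paying £36 and sellers receiving £21 (the £15 wedge).

Buyers pay £36; sellers receive £21; quantity = 99.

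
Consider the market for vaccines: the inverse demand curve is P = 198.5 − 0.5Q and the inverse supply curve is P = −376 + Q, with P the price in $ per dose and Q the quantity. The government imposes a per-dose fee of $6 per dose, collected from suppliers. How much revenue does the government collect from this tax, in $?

Rewrite in direct form: Qd = 397 − 2P and Qs = P + 376.
Before the tax: set 397 − 2P = P + 376 → P* = $7, Q* = 383.
With the tax collected from suppliers, supply shifts: Qs = (P − 6) + 376.
Solving gives Q = 379 with buyers paying $9 and suppliers receiving $3 (the $6 wedge).
Revenue = t · Q = 6 · 379 = $2274.

Tax revenue = $2274.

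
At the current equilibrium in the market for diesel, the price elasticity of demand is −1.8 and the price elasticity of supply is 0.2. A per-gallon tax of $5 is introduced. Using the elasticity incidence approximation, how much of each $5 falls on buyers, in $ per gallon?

Buyers bear ≈ $0.5 per gallon.

Incidence ratio: buyers' share ≈ εs / (εs + |εd|) = 0.2 / (0.2 + 1.8) = 0.1.
So buyers bear ≈ 0.1 × $5 = $0.5; suppliers bear $4.5.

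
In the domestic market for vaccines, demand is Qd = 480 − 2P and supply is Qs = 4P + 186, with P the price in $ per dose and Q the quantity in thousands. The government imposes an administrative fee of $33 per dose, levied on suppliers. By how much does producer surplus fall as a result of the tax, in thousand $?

Producer surplus falls by $3960 thousand.

Without the tax, 480 − 2P = 4P + 186 gives 6P = 294, so P* = $49 and Q* = 382.
With the tax collected from suppliers, supply shifts: Qs = 4(P − 33) + 186.
Solving gives Q = 338 with buyers paying $71 and suppliers receiving $38 (the $33 wedge).
ΔPS is the trapezoid between Q = 338 and Q = 382 of height $11: ½ · (382 + 338) · 11 = $3960.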